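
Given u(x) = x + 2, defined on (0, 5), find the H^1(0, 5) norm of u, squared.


||u||_{H^1}^2 = 350/3

The H^1 norm (squared) on an interval (0, L) is
  ||u||_{H^1}^2 = ∫_0^L u(x)^2 dx + ∫_0^L u'(x)^2 dx.
Compute u'(x) = 1.
Then u(x)^2 = x**2 + 4*x + 4 and u'(x)^2 = 1.
Integrate each monomial from 0 to 5 using ∫_0^5 c·x^n dx = c·5^(n+1)/(n+1):
  ∫_0^5 u(x)^2 dx = ∫_0^5 (x^2 + 4*x + 4) dx. Term by term:
    ∫_0^5 x^2 dx = 125/3;  ∫_0^5 4*x dx = 50;  ∫_0^5 4 dx = 20.
  Sum: 125/3 + 50 + 20 = 335/3.
  ∫_0^5 u'(x)^2 dx = ∫_0^5 (1) dx. Term by term:
    ∫_0^5 1 dx = 5.
Adding: ||u||_{H^1}^2 = 335/3 + 5 = 350/3.


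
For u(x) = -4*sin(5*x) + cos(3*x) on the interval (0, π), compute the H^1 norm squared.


||u||_{H^1(0,π)}^2 = 213*π

u'(x) = -3*sin(3*x) - 20*cos(5*x).
Expand u² and (u')² and integrate term by term on (0, π), using: for integers n ≥ 1, ∫_0^π sin²(nx) dx = ∫_0^π cos²(nx) dx = π/2; for n ≠ n', ∫_0^π sin(nx)sin(n'x) dx = ∫_0^π cos(nx)cos(n'x) dx = 0; and by product-to-sum, ∫_0^π sin(nx)cos(n'x) dx = ½∫_0^π [sin((n+n')x) + sin((n−n')x)] dx, which is 0 when n+n' is even and 2n/(n²−n'²) when n+n' is odd (it need not vanish on (0, π)).
  u² squared terms: (-4)²·∫sin(5x)² dx = 16·π/2 = 8*π;  (1)²·∫cos(3x)² dx = 1·π/2 = π/2.
  u² cross terms: 2·(-4)·(1)·∫sin(5x)·cos(3x) dx = -8·(0) = 0.
  So ∫_0^π u² dx = 8*π + π/2 + 0 = 17*π/2.
  (u')² squared terms: (-20)²·∫cos(5x)² dx = 400·π/2 = 200*π;  (-3)²·∫sin(3x)² dx = 9·π/2 = 9*π/2.
  (u')² cross terms: 2·(-20)·(-3)·∫cos(5x)·sin(3x) dx = 120·(0) = 0.
  So ∫_0^π (u')² dx = 200*π + 9*π/2 + 0 = 409*π/2.
||u||_{H^1}^2 = (17*π/2) + (409*π/2) = 213*π.


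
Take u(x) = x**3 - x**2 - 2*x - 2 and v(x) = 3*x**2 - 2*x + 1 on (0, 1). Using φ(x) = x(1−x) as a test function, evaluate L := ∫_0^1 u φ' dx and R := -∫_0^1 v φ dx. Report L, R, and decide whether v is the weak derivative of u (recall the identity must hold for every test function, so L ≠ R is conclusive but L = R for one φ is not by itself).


LHS = 7/20, RHS = -3/20. No, v is not the weak derivative of u.

u(x) = x**3 - x**2 - 2*x - 2, classical derivative u'(x) = 3*x**2 - 2*x - 2.
φ(x) = x(1−x), so φ'(x) = 1 - 2*x.
Note φ(0) = φ(1) = 0, so the boundary term u·φ vanishes.
LHS = ∫_0^1 u(x) φ'(x) dx = ∫_0^1 (-2*x^4 + 3*x^3 + 3*x^2 + 2*x - 2) dx. Term by term:
  ∫_0^1 -2*x^4 dx = -2/5;  ∫_0^1 3*x^3 dx = 3/4;  ∫_0^1 3*x^2 dx = 1;
  ∫_0^1 2*x dx = 1;  ∫_0^1 -2 dx = -2.
Sum: -2/5 + 3/4 + 1 + 1 − 2 = 7/20.
So LHS = 7/20.
∫_0^1 v(x) φ(x) dx = ∫_0^1 (-3*x^4 + 5*x^3 - 3*x^2 + x) dx. Term by term:
  ∫_0^1 -3*x^4 dx = -3/5;  ∫_0^1 5*x^3 dx = 5/4;  ∫_0^1 -3*x^2 dx = -1;
  ∫_0^1 x dx = 1/2.
Sum: -3/5 + 5/4 − 1 + 1/2 = 3/20.
So RHS = -∫_0^1 v(x) φ(x) dx = -3/20.
LHS − RHS = 1/2 ≠ 0, so the identity fails.
(For a valid weak derivative the identity must hold for EVERY test function, in particular this one. The failure shows v is NOT the weak derivative of u.)
Correct weak derivative would be u'(x) = 3*x**2 - 2*x - 2.


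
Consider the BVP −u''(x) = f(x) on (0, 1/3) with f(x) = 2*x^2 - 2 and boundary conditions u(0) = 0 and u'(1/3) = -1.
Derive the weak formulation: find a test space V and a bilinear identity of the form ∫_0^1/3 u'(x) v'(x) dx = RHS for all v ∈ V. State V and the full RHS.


V = {v ∈ H^1(0, 1/3) : v(0) = 0} (test functions vanish at x = 0 where u is specified); weak form: ∫_0^1/3 u'v' dx = ∫_0^1/3 (2*x^2 - 2) v dx − v(1/3) for all v ∈ V.

Multiply both sides by a test function v and integrate from 0 to 1/3:
  ∫_0^1/3 −u''(x) v(x) dx = ∫_0^1/3 f(x) v(x) dx.
Integrate the LHS by parts once:
  ∫_0^1/3 −u'' v dx = −[u'(x) v(x)]_0^1/3 + ∫_0^1/3 u'(x) v'(x) dx.
Thus ∫_0^1/3 u'(x) v'(x) dx = ∫_0^1/3 f(x) v(x) dx + [u'(x) v(x)]_0^1/3.
Choose V so that boundary terms are either known or forced to vanish.
Mixed BC: u(0) = 0 (Dirichlet) and u'(1/3) = -1 (Neumann). Define V = {v ∈ H^1(0, 1/3) : v(0) = 0}. Then [u' v]_0^1/3 = u'(1/3)·v(1/3) − u'(0)·0 = − v(1/3).
Weak formulation: find u (satisfying any essential BC) such that ∫_0^1/3 u'(x) v'(x) dx = ∫_0^1/3 f v dx − v(1/3) for all v ∈ V (Dirichlet at 0 absorbed into V; Neumann datum at x = 1/3 contributes the boundary term).
Substituting f(x) = 2*x^2 - 2, the right-hand side is ∫_0^1/3 (2*x^2 - 2) v dx − v(1/3).


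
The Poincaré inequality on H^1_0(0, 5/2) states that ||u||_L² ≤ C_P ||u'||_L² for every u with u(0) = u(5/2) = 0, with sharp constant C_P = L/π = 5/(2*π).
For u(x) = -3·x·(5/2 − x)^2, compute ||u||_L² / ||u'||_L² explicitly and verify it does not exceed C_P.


||u||_L² / ||u'||_L² = 5*sqrt(14)/28 < C_P = 5/(2*π).

u(x) = -3·x·(5/2 − x)^2, so u'(x) = -9*x^2 + 30*x - 75/4.
u(x) = -3·x·(5/2 − x)^2 vanishes at x = 0 and x = 5/2, so u ∈ H^1_0(0, 5/2). Differentiate via the product rule and integrate the resulting polynomials term by term.
  ∫_0^5/2 u² dx = ∫_0^5/2 (9*x^6 - 90*x^5 + 675*x^4/2 - 1125*x^3/2 + 5625*x^2/16) dx. Term by term:
    ∫_0^5/2 9*x^6 dx = 703125/896;  ∫_0^5/2 -90*x^5 dx = -234375/64;  ∫_0^5/2 675*x^4/2 dx = 421875/64;
    ∫_0^5/2 -1125*x^3/2 dx = -703125/128;  ∫_0^5/2 5625*x^2/16 dx = 234375/128.
  Sum: 703125/896 − 234375/64 + 421875/64 − 703125/128 + 234375/128 = 46875/896.
  ∫_0^5/2 (u')² dx = ∫_0^5/2 (81*x^4 - 540*x^3 + 2475*x^2/2 - 1125*x + 5625/16) dx. Term by term:
    ∫_0^5/2 81*x^4 dx = 50625/32;  ∫_0^5/2 -540*x^3 dx = -84375/16;  ∫_0^5/2 2475*x^2/2 dx = 103125/16;
    ∫_0^5/2 -1125*x dx = -28125/8;  ∫_0^5/2 5625/16 dx = 28125/32.
  Sum: 50625/32 − 84375/16 + 103125/16 − 28125/8 + 28125/32 = 1875/16.
∫_0^5/2 u² dx = 46875/896, so ||u||_L² = 125*sqrt(42)/112.
∫_0^5/2 (u')² dx = 1875/16, so ||u'||_L² = 25*sqrt(3)/4.
Ratio ||u||_L² / ||u'||_L² = 5*sqrt(14)/28.
Sharp Poincaré constant on H^1_0(0, 5/2) is C_P = L/π = 5/(2*π), achieved by sin(2*π/5·x).
A polynomial bump cannot attain the sharp Poincaré constant (only the first sine eigenfunction does), so the ratio is strictly less than C_P, consistent with ||u||_L² ≤ C_P ||u'||_L².


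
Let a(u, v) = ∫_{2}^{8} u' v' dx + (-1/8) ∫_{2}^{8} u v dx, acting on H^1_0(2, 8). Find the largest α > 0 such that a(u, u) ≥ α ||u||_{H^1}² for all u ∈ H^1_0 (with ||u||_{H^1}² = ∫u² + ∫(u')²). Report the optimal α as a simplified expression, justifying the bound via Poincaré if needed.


α = (-9/2 + π^2)/(π^2 + 36)

Coercivity of a(·,·) on H^1_0(2, 8) means a(u, u) ≥ α ||u||_{H^1}² for every u ∈ H^1_0.
The interval has length L = 6, and Poincaré/coercivity depend only on L. Here a(u, u) = ∫(u')² + (-1/8)·∫u².
Here c = -1/8 < 0 with |c| < (π/L)² = π^2/36, so coercivity still holds. The condition a(u,u) ≥ α||u||_{H^1}² reads (1−α)∫(u')² ≥ (α−c)∫u². Any admissible α is ≤ 1 (rapidly oscillating u have ∫u²/∫(u')² → 0), and α = 1 would force 0 ≥ (1−c)∫u², impossible since c < 1; so 1−α > 0. By the sharp Poincaré inequality on H^1_0 of an interval of length L, ∫(u')² ≥ (π/L)²∫u² with equality for the first sine mode sin(π(x−x₀)/L) (x₀ the left endpoint), so the inequality holds for all u iff (1−α)(π/L)² ≥ α − c, i.e. α ≤ ((π/L)² + c)/((π/L)² + 1) = (1 + c(L/π)²)/(1 + (L/π)²). (Direct route, valid since c ≤ 0: Poincaré gives c∫u² ≥ c(L/π)²∫(u')², so a(u,u) ≥ (1 + c(L/π)²)∫(u')², while ||u||_{H^1}² ≤ (1 + (L/π)²)∫(u')²; dividing yields the same α.) With (π/L)² = π^2/36 and c = -1/8, the largest admissible constant is α = ((π/L)² + c)/((π/L)² + 1).
Simplifying, α = (-9/2 + π^2)/(π^2 + 36).


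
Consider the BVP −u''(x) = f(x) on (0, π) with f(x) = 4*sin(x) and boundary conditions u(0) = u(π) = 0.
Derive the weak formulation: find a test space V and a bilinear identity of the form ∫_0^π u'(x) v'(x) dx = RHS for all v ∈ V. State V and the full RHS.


V = H^1_0(0, π) (so v(0) = v(π) = 0); weak form: ∫_0^π u'v' dx = ∫_0^π (4*sin(x)) v dx for all v ∈ V.

Multiply both sides by a test function v and integrate from 0 to π:
  ∫_0^π −u''(x) v(x) dx = ∫_0^π f(x) v(x) dx.
Integrate the LHS by parts once:
  ∫_0^π −u'' v dx = −[u'(x) v(x)]_0^π + ∫_0^π u'(x) v'(x) dx.
Thus ∫_0^π u'(x) v'(x) dx = ∫_0^π f(x) v(x) dx + [u'(x) v(x)]_0^π.
Choose V so that boundary terms are either known or forced to vanish.
u is Dirichlet: u(0) = u(π) = 0. Let V = H^1_0(0, π); then v(0) = v(π) = 0, and [u' v]_0^π = 0.
Weak formulation: find u (satisfying any essential BC) such that ∫_0^π u'(x) v'(x) dx = ∫_0^π f v dx for all v ∈ V.
Substituting f(x) = 4*sin(x), the right-hand side is ∫_0^π (4*sin(x)) v dx.


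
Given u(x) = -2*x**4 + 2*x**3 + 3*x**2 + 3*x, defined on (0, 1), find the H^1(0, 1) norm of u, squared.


||u||_{H^1}^2 = 4333/90

The H^1 norm (squared) on an interval (0, L) is
  ||u||_{H^1}^2 = ∫_0^L u(x)^2 dx + ∫_0^L u'(x)^2 dx.
Compute u'(x) = -8*x**3 + 6*x**2 + 6*x + 3.
Then u(x)^2 = 4*x**8 - 8*x**7 - 8*x**6 + 21*x**4 + 18*x**3 + 9*x**2 and u'(x)^2 = 64*x**6 - 96*x**5 - 60*x**4 + 24*x**3 + 72*x**2 + 36*x + 9.
Integrate each monomial from 0 to 1 using ∫_0^1 c·x^n dx = c·1^(n+1)/(n+1):
  ∫_0^1 u(x)^2 dx = ∫_0^1 (4*x^8 - 8*x^7 - 8*x^6 + 21*x^4 + 18*x^3 + 9*x^2) dx. Term by term:
    ∫_0^1 4*x^8 dx = 4/9;  ∫_0^1 -8*x^7 dx = -1;  ∫_0^1 -8*x^6 dx = -8/7;
    ∫_0^1 21*x^4 dx = 21/5;  ∫_0^1 18*x^3 dx = 9/2;  ∫_0^1 9*x^2 dx = 3.
  Sum: 4/9 − 1 − 8/7 + 21/5 + 9/2 + 3 = 6301/630.
  ∫_0^1 u'(x)^2 dx = ∫_0^1 (64*x^6 - 96*x^5 - 60*x^4 + 24*x^3 + 72*x^2 + 36*x + 9) dx. Term by term:
    ∫_0^1 64*x^6 dx = 64/7;  ∫_0^1 -96*x^5 dx = -16;  ∫_0^1 -60*x^4 dx = -12;
    ∫_0^1 24*x^3 dx = 6;  ∫_0^1 72*x^2 dx = 24;  ∫_0^1 36*x dx = 18;
    ∫_0^1 9 dx = 9.
  Sum: 64/7 − 16 − 12 + 6 + 24 + 18 + 9 = 267/7.
Adding: ||u||_{H^1}^2 = 6301/630 + 267/7 = 4333/90.


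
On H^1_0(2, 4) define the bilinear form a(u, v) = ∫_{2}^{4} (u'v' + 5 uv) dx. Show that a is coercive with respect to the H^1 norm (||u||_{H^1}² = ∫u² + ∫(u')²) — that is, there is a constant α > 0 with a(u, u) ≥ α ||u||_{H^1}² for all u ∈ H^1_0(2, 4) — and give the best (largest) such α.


α = 1

Coercivity of a(·,·) on H^1_0(2, 4) means a(u, u) ≥ α ||u||_{H^1}² for every u ∈ H^1_0.
The interval has length L = 2, and Poincaré/coercivity depend only on L. Here a(u, u) = ∫(u')² + (5)·∫u².
Here c = 5 ≥ 1, so a(u,u) = ∫(u')² + c∫u² ≥ ∫(u')² + ∫u² = ||u||_{H^1}², i.e. α = 1 works. No larger α is possible: a(u,u) ≥ α||u||_{H^1}² means (1−α)∫(u')² ≥ (α−c)∫u², and for the modes u_n = sin(nπ(x−x₀)/L) (x₀ the left endpoint) one has ∫u_n²/∫(u_n')² = (L/(nπ))² → 0, so a(u_n,u_n)/||u_n||_{H^1}² → 1. Hence the optimal constant is α = 1.
Therefore α = 1.


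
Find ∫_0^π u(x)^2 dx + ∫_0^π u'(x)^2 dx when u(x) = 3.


||u||_{H^1(0,π)}^2 = 9*π

u'(x) = 0.
Expand u² and (u')² and integrate term by term on (0, π), using: for integers n ≥ 1, ∫_0^π sin²(nx) dx = ∫_0^π cos²(nx) dx = π/2; for n ≠ n', ∫_0^π sin(nx)sin(n'x) dx = ∫_0^π cos(nx)cos(n'x) dx = 0; and by product-to-sum, ∫_0^π sin(nx)cos(n'x) dx = ½∫_0^π [sin((n+n')x) + sin((n−n')x)] dx, which is 0 when n+n' is even and 2n/(n²−n'²) when n+n' is odd (it need not vanish on (0, π)). For the constant mode: ∫_0^π 1 dx = π, ∫_0^π cos(nx) dx = 0, ∫_0^π sin(nx) dx = (1−(−1)^n)/n.
  u² squared terms: (3)²·∫1 dx = 9·π = 9*π.
  So ∫_0^π u² dx = 9*π.
  u' ≡ 0, so ∫_0^π (u')² dx = 0.
||u||_{H^1}^2 = (9*π) + (0) = 9*π.


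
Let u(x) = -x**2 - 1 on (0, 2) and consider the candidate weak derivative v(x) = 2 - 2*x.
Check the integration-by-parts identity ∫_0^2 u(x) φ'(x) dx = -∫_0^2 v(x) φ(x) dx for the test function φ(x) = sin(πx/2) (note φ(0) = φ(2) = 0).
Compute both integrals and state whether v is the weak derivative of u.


LHS = 8/π, RHS = 0. No, v is not the weak derivative of u.

u(x) = -x**2 - 1, classical derivative u'(x) = -2*x.
φ(x) = sin(πx/2), so φ'(x) = π*cos(π*x/2)/2.
Note φ(0) = φ(2) = 0, so the boundary term u·φ vanishes.
LHS = ∫_0^2 u(x) φ'(x) dx = ∫_0^2 (-π*x^2*cos(π*x/2)/2 - π*cos(π*x/2)/2) dx. Term by term:
  ∫_0^2 -π*cos(π*x/2)/2 dx = 0;  ∫_0^2 -π*x^2*cos(π*x/2)/2 dx = 8/π.
Sum: 0 + 8/π = 8/π.
So LHS = 8/π.
∫_0^2 v(x) φ(x) dx = ∫_0^2 (-2*x*sin(π*x/2) + 2*sin(π*x/2)) dx. Term by term:
  ∫_0^2 2*sin(π*x/2) dx = 8/π;  ∫_0^2 -2*x*sin(π*x/2) dx = -8/π.
Sum: 8/π − 8/π = 0.
So RHS = -∫_0^2 v(x) φ(x) dx = 0.
LHS − RHS = 8/π ≠ 0, so the identity fails.
(For a valid weak derivative the identity must hold for EVERY test function, in particular this one. The failure shows v is NOT the weak derivative of u.)
Correct weak derivative would be u'(x) = -2*x.


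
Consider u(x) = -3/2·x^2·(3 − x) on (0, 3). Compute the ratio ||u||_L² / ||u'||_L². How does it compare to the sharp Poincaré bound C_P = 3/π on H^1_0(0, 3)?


||u||_L² / ||u'||_L² = 3*sqrt(14)/14 < C_P = 3/π.

u(x) = -3/2·x^2·(3 − x), so u'(x) = 9*x*(x - 2)/2.
u(x) = -3/2·x^2·(3 − x) vanishes at x = 0 and x = 3, so u ∈ H^1_0(0, 3). Differentiate via the product rule and integrate the resulting polynomials term by term.
  ∫_0^3 u² dx = ∫_0^3 (9*x^6/4 - 27*x^5/2 + 81*x^4/4) dx. Term by term:
    ∫_0^3 9*x^6/4 dx = 19683/28;  ∫_0^3 -27*x^5/2 dx = -6561/4;  ∫_0^3 81*x^4/4 dx = 19683/20.
  Sum: 19683/28 − 6561/4 + 19683/20 = 6561/140.
  ∫_0^3 (u')² dx = ∫_0^3 (81*x^4/4 - 81*x^3 + 81*x^2) dx. Term by term:
    ∫_0^3 81*x^4/4 dx = 19683/20;  ∫_0^3 -81*x^3 dx = -6561/4;  ∫_0^3 81*x^2 dx = 729.
  Sum: 19683/20 − 6561/4 + 729 = 729/10.
∫_0^3 u² dx = 6561/140, so ||u||_L² = 81*sqrt(35)/70.
∫_0^3 (u')² dx = 729/10, so ||u'||_L² = 27*sqrt(10)/10.
Ratio ||u||_L² / ||u'||_L² = 3*sqrt(14)/14.
Sharp Poincaré constant on H^1_0(0, 3) is C_P = L/π = 3/π, achieved by sin(π/3·x).
A polynomial bump cannot attain the sharp Poincaré constant (only the first sine eigenfunction does), so the ratio is strictly less than C_P, consistent with ||u||_L² ≤ C_P ||u'||_L².


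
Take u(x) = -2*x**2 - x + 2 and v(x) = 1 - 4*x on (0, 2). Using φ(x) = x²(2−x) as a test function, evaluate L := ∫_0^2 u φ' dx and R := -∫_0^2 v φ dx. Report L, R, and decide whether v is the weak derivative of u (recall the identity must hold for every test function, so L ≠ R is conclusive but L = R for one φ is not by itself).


LHS = 116/15, RHS = 76/15. No, v is not the weak derivative of u.

u(x) = -2*x**2 - x + 2, classical derivative u'(x) = -4*x - 1.
φ(x) = x²(2−x), so φ'(x) = x*(4 - 3*x).
Note φ(0) = φ(2) = 0, so the boundary term u·φ vanishes.
LHS = ∫_0^2 u(x) φ'(x) dx = ∫_0^2 (6*x^4 - 5*x^3 - 10*x^2 + 8*x) dx. Term by term:
  ∫_0^2 6*x^4 dx = 192/5;  ∫_0^2 -5*x^3 dx = -20;  ∫_0^2 -10*x^2 dx = -80/3;
  ∫_0^2 8*x dx = 16.
Sum: 192/5 − 20 − 80/3 + 16 = 116/15.
So LHS = 116/15.
∫_0^2 v(x) φ(x) dx = ∫_0^2 (4*x^4 - 9*x^3 + 2*x^2) dx. Term by term:
  ∫_0^2 4*x^4 dx = 128/5;  ∫_0^2 -9*x^3 dx = -36;  ∫_0^2 2*x^2 dx = 16/3.
Sum: 128/5 − 36 + 16/3 = -76/15.
So RHS = -∫_0^2 v(x) φ(x) dx = 76/15.
LHS − RHS = 8/3 ≠ 0, so the identity fails.
(For a valid weak derivative the identity must hold for EVERY test function, in particular this one. The failure shows v is NOT the weak derivative of u.)
Correct weak derivative would be u'(x) = -4*x - 1.


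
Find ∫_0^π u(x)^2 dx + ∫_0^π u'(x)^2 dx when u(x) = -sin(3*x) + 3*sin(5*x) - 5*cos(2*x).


||u||_{H^1(0,π)}^2 = -80/7 + 369*π/2

u'(x) = 10*sin(2*x) - 3*cos(3*x) + 15*cos(5*x).
Expand u² and (u')² and integrate term by term on (0, π), using: for integers n ≥ 1, ∫_0^π sin²(nx) dx = ∫_0^π cos²(nx) dx = π/2; for n ≠ n', ∫_0^π sin(nx)sin(n'x) dx = ∫_0^π cos(nx)cos(n'x) dx = 0; and by product-to-sum, ∫_0^π sin(nx)cos(n'x) dx = ½∫_0^π [sin((n+n')x) + sin((n−n')x)] dx, which is 0 when n+n' is even and 2n/(n²−n'²) when n+n' is odd (it need not vanish on (0, π)).
  u² squared terms: (-1)²·∫sin(3x)² dx = 1·π/2 = π/2;  (-5)²·∫cos(2x)² dx = 25·π/2 = 25*π/2;  (3)²·∫sin(5x)² dx = 9·π/2 = 9*π/2.
  u² cross terms: 2·(-1)·(-5)·∫sin(3x)·cos(2x) dx = 10·(6/5) = 12;  2·(-1)·(3)·∫sin(3x)·sin(5x) dx = -6·(0) = 0;  2·(-5)·(3)·∫cos(2x)·sin(5x) dx = -30·(10/21) = -100/7.
  So ∫_0^π u² dx = π/2 + 25*π/2 + 9*π/2 + 12 + 0 − 100/7 = -16/7 + 35*π/2.
  (u')² squared terms: (-3)²·∫cos(3x)² dx = 9·π/2 = 9*π/2;  (10)²·∫sin(2x)² dx = 100·π/2 = 50*π;  (15)²·∫cos(5x)² dx = 225·π/2 = 225*π/2.
  (u')² cross terms: 2·(-3)·(10)·∫cos(3x)·sin(2x) dx = -60·(-4/5) = 48;  2·(-3)·(15)·∫cos(3x)·cos(5x) dx = -90·(0) = 0;  2·(10)·(15)·∫sin(2x)·cos(5x) dx = 300·(-4/21) = -400/7.
  So ∫_0^π (u')² dx = 9*π/2 + 50*π + 225*π/2 + 48 + 0 − 400/7 = -64/7 + 167*π.
||u||_{H^1}^2 = (-16/7 + 35*π/2) + (-64/7 + 167*π) = -80/7 + 369*π/2.


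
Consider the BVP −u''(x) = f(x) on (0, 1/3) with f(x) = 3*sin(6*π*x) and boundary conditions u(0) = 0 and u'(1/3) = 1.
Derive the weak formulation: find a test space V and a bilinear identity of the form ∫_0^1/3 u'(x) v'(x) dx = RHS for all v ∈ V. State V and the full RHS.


V = {v ∈ H^1(0, 1/3) : v(0) = 0} (test functions vanish at x = 0 where u is specified); weak form: ∫_0^1/3 u'v' dx = ∫_0^1/3 (3*sin(6*π*x)) v dx + v(1/3) for all v ∈ V.

Multiply both sides by a test function v and integrate from 0 to 1/3:
  ∫_0^1/3 −u''(x) v(x) dx = ∫_0^1/3 f(x) v(x) dx.
Integrate the LHS by parts once:
  ∫_0^1/3 −u'' v dx = −[u'(x) v(x)]_0^1/3 + ∫_0^1/3 u'(x) v'(x) dx.
Thus ∫_0^1/3 u'(x) v'(x) dx = ∫_0^1/3 f(x) v(x) dx + [u'(x) v(x)]_0^1/3.
Choose V so that boundary terms are either known or forced to vanish.
Mixed BC: u(0) = 0 (Dirichlet) and u'(1/3) = 1 (Neumann). Define V = {v ∈ H^1(0, 1/3) : v(0) = 0}. Then [u' v]_0^1/3 = u'(1/3)·v(1/3) − u'(0)·0 = v(1/3).
Weak formulation: find u (satisfying any essential BC) such that ∫_0^1/3 u'(x) v'(x) dx = ∫_0^1/3 f v dx + v(1/3) for all v ∈ V (Dirichlet at 0 absorbed into V; Neumann datum at x = 1/3 contributes the boundary term).
Substituting f(x) = 3*sin(6*π*x), the right-hand side is ∫_0^1/3 (3*sin(6*π*x)) v dx + v(1/3).


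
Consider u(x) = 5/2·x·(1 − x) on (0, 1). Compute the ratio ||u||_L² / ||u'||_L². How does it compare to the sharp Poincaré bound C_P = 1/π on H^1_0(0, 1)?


||u||_L² / ||u'||_L² = sqrt(10)/10 < C_P = 1/π.

u(x) = 5/2·x·(1 − x), so u'(x) = 5/2 - 5*x.
u(x) = 5/2·x·(1 − x) vanishes at x = 0 and x = 1, so u ∈ H^1_0(0, 1). Differentiate via the product rule and integrate the resulting polynomials term by term.
  ∫_0^1 u² dx = ∫_0^1 (25*x^4/4 - 25*x^3/2 + 25*x^2/4) dx. Term by term:
    ∫_0^1 25*x^4/4 dx = 5/4;  ∫_0^1 -25*x^3/2 dx = -25/8;  ∫_0^1 25*x^2/4 dx = 25/12.
  Sum: 5/4 − 25/8 + 25/12 = 5/24.
  ∫_0^1 (u')² dx = ∫_0^1 (25*x^2 - 25*x + 25/4) dx. Term by term:
    ∫_0^1 25*x^2 dx = 25/3;  ∫_0^1 -25*x dx = -25/2;  ∫_0^1 25/4 dx = 25/4.
  Sum: 25/3 − 25/2 + 25/4 = 25/12.
∫_0^1 u² dx = 5/24, so ||u||_L² = sqrt(30)/12.
∫_0^1 (u')² dx = 25/12, so ||u'||_L² = 5*sqrt(3)/6.
Ratio ||u||_L² / ||u'||_L² = sqrt(10)/10.
Sharp Poincaré constant on H^1_0(0, 1) is C_P = L/π = 1/π, achieved by sin(π·x).
A polynomial bump cannot attain the sharp Poincaré constant (only the first sine eigenfunction does), so the ratio is strictly less than C_P, consistent with ||u||_L² ≤ C_P ||u'||_L².


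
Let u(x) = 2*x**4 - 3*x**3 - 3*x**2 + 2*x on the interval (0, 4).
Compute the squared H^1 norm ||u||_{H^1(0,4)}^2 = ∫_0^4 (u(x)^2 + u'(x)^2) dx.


||u||_{H^1}^2 = 26724464/315

The H^1 norm (squared) on an interval (0, L) is
  ||u||_{H^1}^2 = ∫_0^L u(x)^2 dx + ∫_0^L u'(x)^2 dx.
Compute u'(x) = 8*x**3 - 9*x**2 - 6*x + 2.
Then u(x)^2 = 4*x**8 - 12*x**7 - 3*x**6 + 26*x**5 - 3*x**4 - 12*x**3 + 4*x**2 and u'(x)^2 = 64*x**6 - 144*x**5 - 15*x**4 + 140*x**3 - 24*x + 4.
Integrate each monomial from 0 to 4 using ∫_0^4 c·x^n dx = c·4^(n+1)/(n+1):
  ∫_0^4 u(x)^2 dx = ∫_0^4 (4*x^8 - 12*x^7 - 3*x^6 + 26*x^5 - 3*x^4 - 12*x^3 + 4*x^2) dx. Term by term:
    ∫_0^4 4*x^8 dx = 1048576/9;  ∫_0^4 -12*x^7 dx = -98304;  ∫_0^4 -3*x^6 dx = -49152/7;
    ∫_0^4 26*x^5 dx = 53248/3;  ∫_0^4 -3*x^4 dx = -3072/5;  ∫_0^4 -12*x^3 dx = -768;
    ∫_0^4 4*x^2 dx = 256/3.
  Sum: 1048576/9 − 98304 − 49152/7 + 53248/3 − 3072/5 − 768 + 256/3 = 8705024/315.
  ∫_0^4 u'(x)^2 dx = ∫_0^4 (64*x^6 - 144*x^5 - 15*x^4 + 140*x^3 - 24*x + 4) dx. Term by term:
    ∫_0^4 64*x^6 dx = 1048576/7;  ∫_0^4 -144*x^5 dx = -98304;  ∫_0^4 -15*x^4 dx = -3072;
    ∫_0^4 140*x^3 dx = 8960;  ∫_0^4 -24*x dx = -192;  ∫_0^4 4 dx = 16.
  Sum: 1048576/7 − 98304 − 3072 + 8960 − 192 + 16 = 400432/7.
Adding: ||u||_{H^1}^2 = 8705024/315 + 400432/7 = 26724464/315.


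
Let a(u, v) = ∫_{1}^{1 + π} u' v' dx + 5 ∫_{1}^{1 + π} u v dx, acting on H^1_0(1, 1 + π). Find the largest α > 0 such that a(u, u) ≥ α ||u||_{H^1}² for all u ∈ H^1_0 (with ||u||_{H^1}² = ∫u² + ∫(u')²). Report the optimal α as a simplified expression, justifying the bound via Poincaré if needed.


α = 1

Coercivity of a(·,·) on H^1_0(1, 1 + π) means a(u, u) ≥ α ||u||_{H^1}² for every u ∈ H^1_0.
The interval has length L = π, and Poincaré/coercivity depend only on L. Here a(u, u) = ∫(u')² + (5)·∫u².
Here c = 5 ≥ 1, so a(u,u) = ∫(u')² + c∫u² ≥ ∫(u')² + ∫u² = ||u||_{H^1}², i.e. α = 1 works. No larger α is possible: a(u,u) ≥ α||u||_{H^1}² means (1−α)∫(u')² ≥ (α−c)∫u², and for the modes u_n = sin(nπ(x−x₀)/L) (x₀ the left endpoint) one has ∫u_n²/∫(u_n')² = (L/(nπ))² → 0, so a(u_n,u_n)/||u_n||_{H^1}² → 1. Hence the optimal constant is α = 1.
Therefore α = 1.


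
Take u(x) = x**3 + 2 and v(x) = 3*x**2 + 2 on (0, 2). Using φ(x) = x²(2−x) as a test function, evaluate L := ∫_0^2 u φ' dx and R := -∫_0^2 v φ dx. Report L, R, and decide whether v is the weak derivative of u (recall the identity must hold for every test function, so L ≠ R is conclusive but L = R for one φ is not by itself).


LHS = -32/5, RHS = -136/15. No, v is not the weak derivative of u.

u(x) = x**3 + 2, classical derivative u'(x) = 3*x**2.
φ(x) = x²(2−x), so φ'(x) = x*(4 - 3*x).
Note φ(0) = φ(2) = 0, so the boundary term u·φ vanishes.
LHS = ∫_0^2 u(x) φ'(x) dx = ∫_0^2 (-3*x^5 + 4*x^4 - 6*x^2 + 8*x) dx. Term by term:
  ∫_0^2 -3*x^5 dx = -32;  ∫_0^2 4*x^4 dx = 128/5;  ∫_0^2 -6*x^2 dx = -16;
  ∫_0^2 8*x dx = 16.
Sum: -32 + 128/5 − 16 + 16 = -32/5.
So LHS = -32/5.
∫_0^2 v(x) φ(x) dx = ∫_0^2 (-3*x^5 + 6*x^4 - 2*x^3 + 4*x^2) dx. Term by term:
  ∫_0^2 -3*x^5 dx = -32;  ∫_0^2 6*x^4 dx = 192/5;  ∫_0^2 -2*x^3 dx = -8;
  ∫_0^2 4*x^2 dx = 32/3.
Sum: -32 + 192/5 − 8 + 32/3 = 136/15.
So RHS = -∫_0^2 v(x) φ(x) dx = -136/15.
LHS − RHS = 8/3 ≠ 0, so the identity fails.
(For a valid weak derivative the identity must hold for EVERY test function, in particular this one. The failure shows v is NOT the weak derivative of u.)
Correct weak derivative would be u'(x) = 3*x**2.


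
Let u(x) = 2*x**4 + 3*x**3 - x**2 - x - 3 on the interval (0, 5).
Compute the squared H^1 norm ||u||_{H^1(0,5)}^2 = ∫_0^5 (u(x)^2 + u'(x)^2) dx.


||u||_{H^1}^2 = 325369675/126

The H^1 norm (squared) on an interval (0, L) is
  ||u||_{H^1}^2 = ∫_0^L u(x)^2 dx + ∫_0^L u'(x)^2 dx.
Compute u'(x) = 8*x**3 + 9*x**2 - 2*x - 1.
Then u(x)^2 = 4*x**8 + 12*x**7 + 5*x**6 - 10*x**5 - 17*x**4 - 16*x**3 + 7*x**2 + 6*x + 9 and u'(x)^2 = 64*x**6 + 144*x**5 + 49*x**4 - 52*x**3 - 14*x**2 + 4*x + 1.
Integrate each monomial from 0 to 5 using ∫_0^5 c·x^n dx = c·5^(n+1)/(n+1):
  ∫_0^5 u(x)^2 dx = ∫_0^5 (4*x^8 + 12*x^7 + 5*x^6 - 10*x^5 - 17*x^4 - 16*x^3 + 7*x^2 + 6*x + 9) dx. Term by term:
    ∫_0^5 4*x^8 dx = 7812500/9;  ∫_0^5 12*x^7 dx = 1171875/2;  ∫_0^5 5*x^6 dx = 390625/7;
    ∫_0^5 -10*x^5 dx = -78125/3;  ∫_0^5 -17*x^4 dx = -10625;  ∫_0^5 -16*x^3 dx = -2500;
    ∫_0^5 7*x^2 dx = 875/3;  ∫_0^5 6*x dx = 75;  ∫_0^5 9 dx = 45.
  Sum: 7812500/9 + 1171875/2 + 390625/7 − 78125/3 − 10625 − 2500 + 875/3 + 75 + 45 = 185351245/126.
  ∫_0^5 u'(x)^2 dx = ∫_0^5 (64*x^6 + 144*x^5 + 49*x^4 - 52*x^3 - 14*x^2 + 4*x + 1) dx. Term by term:
    ∫_0^5 64*x^6 dx = 5000000/7;  ∫_0^5 144*x^5 dx = 375000;  ∫_0^5 49*x^4 dx = 30625;
    ∫_0^5 -52*x^3 dx = -8125;  ∫_0^5 -14*x^2 dx = -1750/3;  ∫_0^5 4*x dx = 50;
    ∫_0^5 1 dx = 5.
  Sum: 5000000/7 + 375000 + 30625 − 8125 − 1750/3 + 50 + 5 = 23336405/21.
Adding: ||u||_{H^1}^2 = 185351245/126 + 23336405/21 = 325369675/126.


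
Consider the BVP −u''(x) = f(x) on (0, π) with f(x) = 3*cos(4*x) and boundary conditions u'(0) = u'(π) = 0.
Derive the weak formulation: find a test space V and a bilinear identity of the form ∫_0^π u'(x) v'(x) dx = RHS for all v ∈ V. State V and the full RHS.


V = H^1(0, π) (no boundary constraint on v; u is determined up to an additive constant); weak form: ∫_0^π u'v' dx = ∫_0^π (3*cos(4*x)) v dx for all v ∈ V.

Multiply both sides by a test function v and integrate from 0 to π:
  ∫_0^π −u''(x) v(x) dx = ∫_0^π f(x) v(x) dx.
Integrate the LHS by parts once:
  ∫_0^π −u'' v dx = −[u'(x) v(x)]_0^π + ∫_0^π u'(x) v'(x) dx.
Thus ∫_0^π u'(x) v'(x) dx = ∫_0^π f(x) v(x) dx + [u'(x) v(x)]_0^π.
Choose V so that boundary terms are either known or forced to vanish.
u has homogeneous Neumann: u'(0) = u'(π) = 0. So [u' v]_0^π = 0·v(π) − 0·v(0) = 0 for any v; take V = H^1(0, π).
Weak formulation: find u (satisfying any essential BC) such that ∫_0^π u'(x) v'(x) dx = ∫_0^π f v dx for all v ∈ V (homogeneous Neumann, so boundary terms vanish).
Substituting f(x) = 3*cos(4*x), the right-hand side is ∫_0^π (3*cos(4*x)) v dx.
Compatibility check (pure Neumann): taking v ≡ 1 ∈ V gives 0 = ∫_0^π f dx + (0) − (0), i.e. ∫_0^π f dx must equal u'(0) − u'(π) = 0. Indeed ∫_0^π (3*cos(4*x)) dx = 0, so the data are compatible. The solution is then unique only up to an additive constant (fix it e.g. by requiring ∫_0^π u dx = 0).


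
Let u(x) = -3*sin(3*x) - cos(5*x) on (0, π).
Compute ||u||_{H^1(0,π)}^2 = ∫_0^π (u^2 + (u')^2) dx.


||u||_{H^1(0,π)}^2 = 58*π

u'(x) = 5*sin(5*x) - 9*cos(3*x).
Expand u² and (u')² and integrate term by term on (0, π), using: for integers n ≥ 1, ∫_0^π sin²(nx) dx = ∫_0^π cos²(nx) dx = π/2; for n ≠ n', ∫_0^π sin(nx)sin(n'x) dx = ∫_0^π cos(nx)cos(n'x) dx = 0; and by product-to-sum, ∫_0^π sin(nx)cos(n'x) dx = ½∫_0^π [sin((n+n')x) + sin((n−n')x)] dx, which is 0 when n+n' is even and 2n/(n²−n'²) when n+n' is odd (it need not vanish on (0, π)).
  u² squared terms: (-1)²·∫cos(5x)² dx = 1·π/2 = π/2;  (-3)²·∫sin(3x)² dx = 9·π/2 = 9*π/2.
  u² cross terms: 2·(-1)·(-3)·∫cos(5x)·sin(3x) dx = 6·(0) = 0.
  So ∫_0^π u² dx = π/2 + 9*π/2 + 0 = 5*π.
  (u')² squared terms: (-9)²·∫cos(3x)² dx = 81·π/2 = 81*π/2;  (5)²·∫sin(5x)² dx = 25·π/2 = 25*π/2.
  (u')² cross terms: 2·(-9)·(5)·∫cos(3x)·sin(5x) dx = -90·(0) = 0.
  So ∫_0^π (u')² dx = 81*π/2 + 25*π/2 + 0 = 53*π.
||u||_{H^1}^2 = (5*π) + (53*π) = 58*π.


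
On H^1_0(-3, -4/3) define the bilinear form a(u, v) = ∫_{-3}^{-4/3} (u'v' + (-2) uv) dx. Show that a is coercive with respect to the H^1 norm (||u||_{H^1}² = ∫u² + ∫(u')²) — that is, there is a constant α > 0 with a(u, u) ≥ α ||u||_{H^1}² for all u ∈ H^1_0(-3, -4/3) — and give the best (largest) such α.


α = (-50 + 9*π^2)/(25 + 9*π^2)

Coercivity of a(·,·) on H^1_0(-3, -4/3) means a(u, u) ≥ α ||u||_{H^1}² for every u ∈ H^1_0.
The interval has length L = 5/3, and Poincaré/coercivity depend only on L. Here a(u, u) = ∫(u')² + (-2)·∫u².
Here c = -2 < 0 with |c| < (π/L)² = 9*π^2/25, so coercivity still holds. The condition a(u,u) ≥ α||u||_{H^1}² reads (1−α)∫(u')² ≥ (α−c)∫u². Any admissible α is ≤ 1 (rapidly oscillating u have ∫u²/∫(u')² → 0), and α = 1 would force 0 ≥ (1−c)∫u², impossible since c < 1; so 1−α > 0. By the sharp Poincaré inequality on H^1_0 of an interval of length L, ∫(u')² ≥ (π/L)²∫u² with equality for the first sine mode sin(π(x−x₀)/L) (x₀ the left endpoint), so the inequality holds for all u iff (1−α)(π/L)² ≥ α − c, i.e. α ≤ ((π/L)² + c)/((π/L)² + 1) = (1 + c(L/π)²)/(1 + (L/π)²). (Direct route, valid since c ≤ 0: Poincaré gives c∫u² ≥ c(L/π)²∫(u')², so a(u,u) ≥ (1 + c(L/π)²)∫(u')², while ||u||_{H^1}² ≤ (1 + (L/π)²)∫(u')²; dividing yields the same α.) With (π/L)² = 9*π^2/25 and c = -2, the largest admissible constant is α = ((π/L)² + c)/((π/L)² + 1).
Simplifying, α = (-50 + 9*π^2)/(25 + 9*π^2).


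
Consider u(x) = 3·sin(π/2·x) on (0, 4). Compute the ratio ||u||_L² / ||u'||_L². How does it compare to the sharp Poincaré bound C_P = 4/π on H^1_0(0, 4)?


||u||_L² / ||u'||_L² = 2/π < C_P = 4/π.

u(x) = 3·sin(π/2·x), so u'(x) = 3*π*cos(π*x/2)/2.
Writing u(x) = A·sin(kπx/L) with A = 3 and k = 2, use ∫_0^L sin²(kπx/L) dx = L/2 and ∫_0^L cos²(kπx/L) dx = L/2.
u² = 9·sin²(π/2·x) and (u')² = 9*π^2/4·cos²(π/2·x), and each of sin², cos² integrates to L/2 = 2 over (0, 4).
∫_0^4 u² dx = 18, so ||u||_L² = 3*sqrt(2).
∫_0^4 (u')² dx = 9*π^2/2, so ||u'||_L² = 3*sqrt(2)*π/2.
Ratio ||u||_L² / ||u'||_L² = 2/π.
Sharp Poincaré constant on H^1_0(0, 4) is C_P = L/π = 4/π, achieved by sin(π/4·x).
This is the k = 2 harmonic; the ratio L/(kπ) is strictly less than C_P = L/π, consistent with the sharp inequality ||u||_L² ≤ C_P ||u'||_L².


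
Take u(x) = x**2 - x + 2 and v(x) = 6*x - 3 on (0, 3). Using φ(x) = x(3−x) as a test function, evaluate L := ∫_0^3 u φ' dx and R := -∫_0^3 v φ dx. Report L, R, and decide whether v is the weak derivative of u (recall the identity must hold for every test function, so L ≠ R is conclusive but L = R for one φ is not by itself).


LHS = -9, RHS = -27. No, v is not the weak derivative of u.

u(x) = x**2 - x + 2, classical derivative u'(x) = 2*x - 1.
φ(x) = x(3−x), so φ'(x) = 3 - 2*x.
Note φ(0) = φ(3) = 0, so the boundary term u·φ vanishes.
LHS = ∫_0^3 u(x) φ'(x) dx = ∫_0^3 (-2*x^3 + 5*x^2 - 7*x + 6) dx. Term by term:
  ∫_0^3 -2*x^3 dx = -81/2;  ∫_0^3 5*x^2 dx = 45;  ∫_0^3 -7*x dx = -63/2;
  ∫_0^3 6 dx = 18.
Sum: -81/2 + 45 − 63/2 + 18 = -9.
So LHS = -9.
∫_0^3 v(x) φ(x) dx = ∫_0^3 (-6*x^3 + 21*x^2 - 9*x) dx. Term by term:
  ∫_0^3 -6*x^3 dx = -243/2;  ∫_0^3 21*x^2 dx = 189;  ∫_0^3 -9*x dx = -81/2.
Sum: -243/2 + 189 − 81/2 = 27.
So RHS = -∫_0^3 v(x) φ(x) dx = -27.
LHS − RHS = 18 ≠ 0, so the identity fails.
(For a valid weak derivative the identity must hold for EVERY test function, in particular this one. The failure shows v is NOT the weak derivative of u.)
Correct weak derivative would be u'(x) = 2*x - 1.


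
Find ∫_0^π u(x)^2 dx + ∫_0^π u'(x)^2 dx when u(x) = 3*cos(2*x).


||u||_{H^1(0,π)}^2 = 45*π/2

u'(x) = -6*sin(2*x).
Expand u² and (u')² and integrate term by term on (0, π), using: for integers n ≥ 1, ∫_0^π sin²(nx) dx = ∫_0^π cos²(nx) dx = π/2; for n ≠ n', ∫_0^π sin(nx)sin(n'x) dx = ∫_0^π cos(nx)cos(n'x) dx = 0; and by product-to-sum, ∫_0^π sin(nx)cos(n'x) dx = ½∫_0^π [sin((n+n')x) + sin((n−n')x)] dx, which is 0 when n+n' is even and 2n/(n²−n'²) when n+n' is odd (it need not vanish on (0, π)).
  u² squared terms: (3)²·∫cos(2x)² dx = 9·π/2 = 9*π/2.
  So ∫_0^π u² dx = 9*π/2.
  (u')² squared terms: (-6)²·∫sin(2x)² dx = 36·π/2 = 18*π.
  So ∫_0^π (u')² dx = 18*π.
||u||_{H^1}^2 = (9*π/2) + (18*π) = 45*π/2.


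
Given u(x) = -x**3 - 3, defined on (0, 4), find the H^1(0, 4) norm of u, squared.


||u||_{H^1}^2 = 161132/35

The H^1 norm (squared) on an interval (0, L) is
  ||u||_{H^1}^2 = ∫_0^L u(x)^2 dx + ∫_0^L u'(x)^2 dx.
Compute u'(x) = -3*x**2.
Then u(x)^2 = x**6 + 6*x**3 + 9 and u'(x)^2 = 9*x**4.
Integrate each monomial from 0 to 4 using ∫_0^4 c·x^n dx = c·4^(n+1)/(n+1):
  ∫_0^4 u(x)^2 dx = ∫_0^4 (x^6 + 6*x^3 + 9) dx. Term by term:
    ∫_0^4 x^6 dx = 16384/7;  ∫_0^4 6*x^3 dx = 384;  ∫_0^4 9 dx = 36.
  Sum: 16384/7 + 384 + 36 = 19324/7.
  ∫_0^4 u'(x)^2 dx = ∫_0^4 (9*x^4) dx. Term by term:
    ∫_0^4 9*x^4 dx = 9216/5.
Adding: ||u||_{H^1}^2 = 19324/7 + 9216/5 = 161132/35.


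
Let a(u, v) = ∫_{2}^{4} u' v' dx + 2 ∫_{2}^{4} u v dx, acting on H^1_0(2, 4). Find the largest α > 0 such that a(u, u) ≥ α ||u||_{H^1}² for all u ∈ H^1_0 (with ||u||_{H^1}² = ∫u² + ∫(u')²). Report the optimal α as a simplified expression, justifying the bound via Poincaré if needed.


α = 1

Coercivity of a(·,·) on H^1_0(2, 4) means a(u, u) ≥ α ||u||_{H^1}² for every u ∈ H^1_0.
The interval has length L = 2, and Poincaré/coercivity depend only on L. Here a(u, u) = ∫(u')² + (2)·∫u².
Here c = 2 ≥ 1, so a(u,u) = ∫(u')² + c∫u² ≥ ∫(u')² + ∫u² = ||u||_{H^1}², i.e. α = 1 works. No larger α is possible: a(u,u) ≥ α||u||_{H^1}² means (1−α)∫(u')² ≥ (α−c)∫u², and for the modes u_n = sin(nπ(x−x₀)/L) (x₀ the left endpoint) one has ∫u_n²/∫(u_n')² = (L/(nπ))² → 0, so a(u_n,u_n)/||u_n||_{H^1}² → 1. Hence the optimal constant is α = 1.
Therefore α = 1.


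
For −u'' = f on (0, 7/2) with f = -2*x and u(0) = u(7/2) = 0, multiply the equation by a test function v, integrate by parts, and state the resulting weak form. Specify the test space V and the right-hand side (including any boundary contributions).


V = H^1_0(0, 7/2) (so v(0) = v(7/2) = 0); weak form: ∫_0^7/2 u'v' dx = ∫_0^7/2 (-2*x) v dx for all v ∈ V.

Multiply both sides by a test function v and integrate from 0 to 7/2:
  ∫_0^7/2 −u''(x) v(x) dx = ∫_0^7/2 f(x) v(x) dx.
Integrate the LHS by parts once:
  ∫_0^7/2 −u'' v dx = −[u'(x) v(x)]_0^7/2 + ∫_0^7/2 u'(x) v'(x) dx.
Thus ∫_0^7/2 u'(x) v'(x) dx = ∫_0^7/2 f(x) v(x) dx + [u'(x) v(x)]_0^7/2.
Choose V so that boundary terms are either known or forced to vanish.
u is Dirichlet: u(0) = u(7/2) = 0. Let V = H^1_0(0, 7/2); then v(0) = v(7/2) = 0, and [u' v]_0^7/2 = 0.
Weak formulation: find u (satisfying any essential BC) such that ∫_0^7/2 u'(x) v'(x) dx = ∫_0^7/2 f v dx for all v ∈ V.
Substituting f(x) = -2*x, the right-hand side is ∫_0^7/2 (-2*x) v dx.


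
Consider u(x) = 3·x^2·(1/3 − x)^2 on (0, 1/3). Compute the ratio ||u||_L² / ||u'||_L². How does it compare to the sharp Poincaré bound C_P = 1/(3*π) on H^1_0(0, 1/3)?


||u||_L² / ||u'||_L² = sqrt(3)/18 < C_P = 1/(3*π).

u(x) = 3·x^2·(1/3 − x)^2, so u'(x) = 2*x*(3*x - 1)*(6*x - 1)/3.
u(x) = 3·x^2·(1/3 − x)^2 vanishes at x = 0 and x = 1/3, so u ∈ H^1_0(0, 1/3). Differentiate via the product rule and integrate the resulting polynomials term by term.
  ∫_0^1/3 u² dx = ∫_0^1/3 (9*x^8 - 12*x^7 + 6*x^6 - 4*x^5/3 + x^4/9) dx. Term by term:
    ∫_0^1/3 9*x^8 dx = 1/19683;  ∫_0^1/3 -12*x^7 dx = -1/4374;  ∫_0^1/3 6*x^6 dx = 2/5103;
    ∫_0^1/3 -4*x^5/3 dx = -2/6561;  ∫_0^1/3 x^4/9 dx = 1/10935.
  Sum: 1/19683 − 1/4374 + 2/5103 − 2/6561 + 1/10935 = 1/1377810.
  ∫_0^1/3 (u')² dx = ∫_0^1/3 (144*x^6 - 144*x^5 + 52*x^4 - 8*x^3 + 4*x^2/9) dx. Term by term:
    ∫_0^1/3 144*x^6 dx = 16/1701;  ∫_0^1/3 -144*x^5 dx = -8/243;  ∫_0^1/3 52*x^4 dx = 52/1215;
    ∫_0^1/3 -8*x^3 dx = -2/81;  ∫_0^1/3 4*x^2/9 dx = 4/729.
  Sum: 16/1701 − 8/243 + 52/1215 − 2/81 + 4/729 = 2/25515.
∫_0^1/3 u² dx = 1/1377810, so ||u||_L² = sqrt(210)/17010.
∫_0^1/3 (u')² dx = 2/25515, so ||u'||_L² = sqrt(70)/945.
Ratio ||u||_L² / ||u'||_L² = sqrt(3)/18.
Sharp Poincaré constant on H^1_0(0, 1/3) is C_P = L/π = 1/(3*π), achieved by sin(3*π·x).
A polynomial bump cannot attain the sharp Poincaré constant (only the first sine eigenfunction does), so the ratio is strictly less than C_P, consistent with ||u||_L² ≤ C_P ||u'||_L².


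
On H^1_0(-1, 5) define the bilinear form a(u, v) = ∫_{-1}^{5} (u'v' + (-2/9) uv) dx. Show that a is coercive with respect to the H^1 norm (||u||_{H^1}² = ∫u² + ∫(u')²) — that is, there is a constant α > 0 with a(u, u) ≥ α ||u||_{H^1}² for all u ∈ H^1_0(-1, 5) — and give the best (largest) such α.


α = (-8 + π^2)/(π^2 + 36)

Coercivity of a(·,·) on H^1_0(-1, 5) means a(u, u) ≥ α ||u||_{H^1}² for every u ∈ H^1_0.
The interval has length L = 6, and Poincaré/coercivity depend only on L. Here a(u, u) = ∫(u')² + (-2/9)·∫u².
Here c = -2/9 < 0 with |c| < (π/L)² = π^2/36, so coercivity still holds. The condition a(u,u) ≥ α||u||_{H^1}² reads (1−α)∫(u')² ≥ (α−c)∫u². Any admissible α is ≤ 1 (rapidly oscillating u have ∫u²/∫(u')² → 0), and α = 1 would force 0 ≥ (1−c)∫u², impossible since c < 1; so 1−α > 0. By the sharp Poincaré inequality on H^1_0 of an interval of length L, ∫(u')² ≥ (π/L)²∫u² with equality for the first sine mode sin(π(x−x₀)/L) (x₀ the left endpoint), so the inequality holds for all u iff (1−α)(π/L)² ≥ α − c, i.e. α ≤ ((π/L)² + c)/((π/L)² + 1) = (1 + c(L/π)²)/(1 + (L/π)²). (Direct route, valid since c ≤ 0: Poincaré gives c∫u² ≥ c(L/π)²∫(u')², so a(u,u) ≥ (1 + c(L/π)²)∫(u')², while ||u||_{H^1}² ≤ (1 + (L/π)²)∫(u')²; dividing yields the same α.) With (π/L)² = π^2/36 and c = -2/9, the largest admissible constant is α = ((π/L)² + c)/((π/L)² + 1).
Simplifying, α = (-8 + π^2)/(π^2 + 36).


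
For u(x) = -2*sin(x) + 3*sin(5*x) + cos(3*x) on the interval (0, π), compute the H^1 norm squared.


||u||_{H^1(0,π)}^2 = 126*π

u'(x) = -3*sin(3*x) - 2*cos(x) + 15*cos(5*x).
Expand u² and (u')² and integrate term by term on (0, π), using: for integers n ≥ 1, ∫_0^π sin²(nx) dx = ∫_0^π cos²(nx) dx = π/2; for n ≠ n', ∫_0^π sin(nx)sin(n'x) dx = ∫_0^π cos(nx)cos(n'x) dx = 0; and by product-to-sum, ∫_0^π sin(nx)cos(n'x) dx = ½∫_0^π [sin((n+n')x) + sin((n−n')x)] dx, which is 0 when n+n' is even and 2n/(n²−n'²) when n+n' is odd (it need not vanish on (0, π)).
  u² squared terms: (-2)²·∫sin(x)² dx = 4·π/2 = 2*π;  (3)²·∫sin(5x)² dx = 9·π/2 = 9*π/2;  (1)²·∫cos(3x)² dx = 1·π/2 = π/2.
  u² cross terms: 2·(-2)·(3)·∫sin(x)·sin(5x) dx = -12·(0) = 0;  2·(-2)·(1)·∫sin(x)·cos(3x) dx = -4·(0) = 0;  2·(3)·(1)·∫sin(5x)·cos(3x) dx = 6·(0) = 0.
  So ∫_0^π u² dx = 2*π + 9*π/2 + π/2 + 0 + 0 + 0 = 7*π.
  (u')² squared terms: (-3)²·∫sin(3x)² dx = 9·π/2 = 9*π/2;  (-2)²·∫cos(x)² dx = 4·π/2 = 2*π;  (15)²·∫cos(5x)² dx = 225·π/2 = 225*π/2.
  (u')² cross terms: 2·(-3)·(-2)·∫sin(3x)·cos(x) dx = 12·(0) = 0;  2·(-3)·(15)·∫sin(3x)·cos(5x) dx = -90·(0) = 0;  2·(-2)·(15)·∫cos(x)·cos(5x) dx = -60·(0) = 0.
  So ∫_0^π (u')² dx = 9*π/2 + 2*π + 225*π/2 + 0 + 0 + 0 = 119*π.
||u||_{H^1}^2 = (7*π) + (119*π) = 126*π.


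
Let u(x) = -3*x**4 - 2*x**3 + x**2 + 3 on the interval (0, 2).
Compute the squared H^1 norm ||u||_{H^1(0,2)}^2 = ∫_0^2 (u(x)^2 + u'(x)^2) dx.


||u||_{H^1}^2 = 164534/35

The H^1 norm (squared) on an interval (0, L) is
  ||u||_{H^1}^2 = ∫_0^L u(x)^2 dx + ∫_0^L u'(x)^2 dx.
Compute u'(x) = -12*x**3 - 6*x**2 + 2*x.
Then u(x)^2 = 9*x**8 + 12*x**7 - 2*x**6 - 4*x**5 - 17*x**4 - 12*x**3 + 6*x**2 + 9 and u'(x)^2 = 144*x**6 + 144*x**5 - 12*x**4 - 24*x**3 + 4*x**2.
Integrate each monomial from 0 to 2 using ∫_0^2 c·x^n dx = c·2^(n+1)/(n+1):
  ∫_0^2 u(x)^2 dx = ∫_0^2 (9*x^8 + 12*x^7 - 2*x^6 - 4*x^5 - 17*x^4 - 12*x^3 + 6*x^2 + 9) dx. Term by term:
    ∫_0^2 9*x^8 dx = 512;  ∫_0^2 12*x^7 dx = 384;  ∫_0^2 -2*x^6 dx = -256/7;
    ∫_0^2 -4*x^5 dx = -128/3;  ∫_0^2 -17*x^4 dx = -544/5;  ∫_0^2 -12*x^3 dx = -48;
    ∫_0^2 6*x^2 dx = 16;  ∫_0^2 9 dx = 18.
  Sum: 512 + 384 − 256/7 − 128/3 − 544/5 − 48 + 16 + 18 = 72866/105.
  ∫_0^2 u'(x)^2 dx = ∫_0^2 (144*x^6 + 144*x^5 - 12*x^4 - 24*x^3 + 4*x^2) dx. Term by term:
    ∫_0^2 144*x^6 dx = 18432/7;  ∫_0^2 144*x^5 dx = 1536;  ∫_0^2 -12*x^4 dx = -384/5;
    ∫_0^2 -24*x^3 dx = -96;  ∫_0^2 4*x^2 dx = 32/3.
  Sum: 18432/7 + 1536 − 384/5 − 96 + 32/3 = 420736/105.
Adding: ||u||_{H^1}^2 = 72866/105 + 420736/105 = 164534/35.
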